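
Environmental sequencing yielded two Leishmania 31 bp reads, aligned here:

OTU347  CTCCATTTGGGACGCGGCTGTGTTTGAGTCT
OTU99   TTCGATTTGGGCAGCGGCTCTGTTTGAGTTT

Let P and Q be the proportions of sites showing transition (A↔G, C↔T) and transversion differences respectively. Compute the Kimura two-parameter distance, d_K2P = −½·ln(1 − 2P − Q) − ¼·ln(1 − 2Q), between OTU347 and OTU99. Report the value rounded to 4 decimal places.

Mismatches occur at site 1 (C→T, transition), site 4 (C→G, transversion), site 12 (A→C, transversion), site 13 (C→A, transversion), site 20 (G→C, transversion), site 30 (C→T, transition).
Of the 6 differences, 2 transitions and 4 transversions over 31 sites: P = 2/31 = 0.064516, Q = 4/31 = 0.129032.
d = −0.5·ln(0.741936) − 0.25·ln(0.741936) = −0.5·(-0.298492) − 0.25·(-0.298492) = 0.2239.

0.2239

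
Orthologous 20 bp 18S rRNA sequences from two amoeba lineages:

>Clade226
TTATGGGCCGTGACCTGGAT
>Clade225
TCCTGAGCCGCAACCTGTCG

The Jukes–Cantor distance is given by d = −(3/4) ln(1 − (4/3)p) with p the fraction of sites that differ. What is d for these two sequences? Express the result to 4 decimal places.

The sequences differ at positions 2 (T/C), 3 (A/C), 6 (G/A), 11 (T/C), 12 (G/A), 18 (G/T), 19 (A/C), 20 (T/G).
p = 8/20 = 0.400000.
d = −0.75 · ln(1 − (4/3)·0.400000) = −0.75 · ln(0.466667) = −0.75 · (-0.762139) = 0.5716.

0.5716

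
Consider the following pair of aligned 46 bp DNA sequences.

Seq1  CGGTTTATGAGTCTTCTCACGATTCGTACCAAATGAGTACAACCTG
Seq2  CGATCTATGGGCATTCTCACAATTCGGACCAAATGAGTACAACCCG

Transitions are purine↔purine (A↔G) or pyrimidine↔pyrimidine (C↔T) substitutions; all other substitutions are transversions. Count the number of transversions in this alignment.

Mismatches occur at site 3 (G/A, transition), site 5 (T/C, transition), site 10 (A/G, transition), site 12 (T/C, transition), site 13 (C/A, transversion), site 21 (G/A, transition), site 27 (T/G, transversion), site 45 (T/C, transition).
Of the 8 differences, 6 transitions and 2 transversions, so the answer is 2.

2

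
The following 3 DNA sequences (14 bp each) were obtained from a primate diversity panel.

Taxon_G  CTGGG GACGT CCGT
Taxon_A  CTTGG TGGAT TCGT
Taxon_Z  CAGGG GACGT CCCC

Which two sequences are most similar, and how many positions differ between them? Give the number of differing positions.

Pairwise Hamming distances:
  Taxon_G vs Taxon_A: 6
  Taxon_G vs Taxon_Z: 3
  Taxon_A vs Taxon_Z: 9
The smallest is 3, between Taxon_G and Taxon_Z.

3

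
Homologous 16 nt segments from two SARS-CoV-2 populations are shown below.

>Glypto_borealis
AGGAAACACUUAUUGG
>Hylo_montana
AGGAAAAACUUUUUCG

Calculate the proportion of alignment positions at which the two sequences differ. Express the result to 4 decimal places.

Mismatches occur at site 7 (C↔A), site 12 (A↔U), site 15 (G↔C).
There are 3 differences over 16 sites, so p = 3/16 = 0.1875.

0.1875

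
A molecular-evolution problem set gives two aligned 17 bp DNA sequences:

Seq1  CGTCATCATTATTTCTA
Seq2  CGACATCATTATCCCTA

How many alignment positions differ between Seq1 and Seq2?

3

Differing sites — 3:T/A; 13:T/C; 14:T/C.
That gives 3 mismatches out of 17 aligned sites, so the Hamming distance is 3.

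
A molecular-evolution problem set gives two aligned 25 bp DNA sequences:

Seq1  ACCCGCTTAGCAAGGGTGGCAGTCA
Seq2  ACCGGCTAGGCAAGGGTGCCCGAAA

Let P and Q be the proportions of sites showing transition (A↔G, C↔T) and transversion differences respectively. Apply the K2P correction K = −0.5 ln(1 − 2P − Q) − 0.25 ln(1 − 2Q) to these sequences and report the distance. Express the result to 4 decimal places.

0.3563

The sequences differ at positions 4 (C/G, transversion), 8 (T/A, transversion), 9 (A/G, transition), 19 (G/C, transversion), 21 (A/C, transversion), 23 (T/A, transversion), 24 (C/A, transversion).
Of the 7 differences, 1 transition and 6 transversions over 25 sites: P = 1/25 = 0.040000, Q = 6/25 = 0.240000.
d = −0.5·ln(0.680000) − 0.25·ln(0.520000) = −0.5·(-0.385662) − 0.25·(-0.653926) = 0.3563.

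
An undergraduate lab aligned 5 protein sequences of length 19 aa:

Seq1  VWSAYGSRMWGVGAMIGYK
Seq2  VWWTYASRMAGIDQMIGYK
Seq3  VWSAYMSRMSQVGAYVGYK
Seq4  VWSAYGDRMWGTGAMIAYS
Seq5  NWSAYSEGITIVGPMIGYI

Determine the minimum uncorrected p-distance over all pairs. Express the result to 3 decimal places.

Pairwise Hamming distances:
  Seq1 vs Seq2: 7
  Seq1 vs Seq3: 5
  Seq1 vs Seq4: 4
  Seq1 vs Seq5: 9
  Seq2 vs Seq3: 10
  Seq2 vs Seq4: 10
  Seq2 vs Seq5: 13
  Seq3 vs Seq4: 9
  Seq3 vs Seq5: 11
  Seq4 vs Seq5: 11
The smallest is 4 mismatches, between Seq1 and Seq4; p = 4/19 = 0.211.

0.211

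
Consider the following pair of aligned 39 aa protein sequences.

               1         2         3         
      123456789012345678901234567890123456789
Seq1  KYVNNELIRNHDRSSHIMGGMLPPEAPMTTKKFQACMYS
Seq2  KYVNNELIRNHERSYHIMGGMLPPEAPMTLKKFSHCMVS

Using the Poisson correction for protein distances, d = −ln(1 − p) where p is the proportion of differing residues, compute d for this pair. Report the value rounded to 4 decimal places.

Differing sites — 12:D/E; 15:S/Y; 30:T/L; 34:Q/S; 35:A/H; 38:Y/V.
p = 6/39 = 0.153846.
d = −ln(1 − 0.153846) = −ln(0.846154) = 0.1671.

0.1671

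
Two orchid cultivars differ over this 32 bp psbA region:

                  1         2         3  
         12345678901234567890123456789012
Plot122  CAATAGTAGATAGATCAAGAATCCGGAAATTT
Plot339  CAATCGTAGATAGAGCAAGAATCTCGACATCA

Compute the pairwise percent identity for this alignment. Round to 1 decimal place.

Differing sites — 5:A/C; 15:T/G; 24:C/T; 25:G/C; 28:A/C; 31:T/C; 32:T/A.
25 of the 32 sites match, so the percent identity is 25/32 × 100 = 78.1%.

78.1%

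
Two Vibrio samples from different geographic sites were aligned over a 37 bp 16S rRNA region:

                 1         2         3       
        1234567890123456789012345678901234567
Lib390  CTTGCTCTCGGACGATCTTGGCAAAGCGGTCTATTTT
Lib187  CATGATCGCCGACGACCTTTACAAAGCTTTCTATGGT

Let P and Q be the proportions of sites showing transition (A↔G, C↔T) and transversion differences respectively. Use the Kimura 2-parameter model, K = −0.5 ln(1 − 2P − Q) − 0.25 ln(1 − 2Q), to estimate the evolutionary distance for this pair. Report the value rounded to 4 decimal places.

0.3831

The sequences differ at positions 2 (T/A, transversion), 5 (C/A, transversion), 8 (T/G, transversion), 10 (G/C, transversion), 16 (T/C, transition), 20 (G/T, transversion), 21 (G/A, transition), 28 (G/T, transversion), 29 (G/T, transversion), 35 (T/G, transversion), 36 (T/G, transversion).
Of the 11 differences, 2 transitions and 9 transversions over 37 sites: P = 2/37 = 0.054054, Q = 9/37 = 0.243243.
d = −0.5·ln(0.648649) − 0.25·ln(0.513514) = −0.5·(-0.432864) − 0.25·(-0.666478) = 0.3831.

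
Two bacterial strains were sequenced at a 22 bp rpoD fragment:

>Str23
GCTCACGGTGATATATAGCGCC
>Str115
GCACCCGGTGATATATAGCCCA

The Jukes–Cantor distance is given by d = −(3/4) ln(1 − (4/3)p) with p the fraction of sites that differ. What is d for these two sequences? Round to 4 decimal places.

0.2082

Mismatches occur at site 3 (T/A), site 5 (A/C), site 20 (G/C), site 22 (C/A).
p = 4/22 = 0.181818.
d = −0.75 · ln(1 − (4/3)·0.181818) = −0.75 · ln(0.757576) = −0.75 · (-0.277631) = 0.2082.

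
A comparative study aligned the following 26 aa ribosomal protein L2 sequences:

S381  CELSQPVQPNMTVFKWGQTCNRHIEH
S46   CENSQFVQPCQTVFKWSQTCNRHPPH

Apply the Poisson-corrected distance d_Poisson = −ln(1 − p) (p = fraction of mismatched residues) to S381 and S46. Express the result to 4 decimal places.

Mismatches occur at site 3 (L/N), site 6 (P/F), site 10 (N/C), site 11 (M/Q), site 17 (G/S), site 24 (I/P), site 25 (E/P).
p = 7/26 = 0.269231.
d = −ln(1 − 0.269231) = −ln(0.730769) = 0.3137.

0.3137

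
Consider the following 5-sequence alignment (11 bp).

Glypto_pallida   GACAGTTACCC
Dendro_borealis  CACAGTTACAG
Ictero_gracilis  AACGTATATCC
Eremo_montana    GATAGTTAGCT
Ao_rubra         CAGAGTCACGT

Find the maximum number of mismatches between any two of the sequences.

Pairwise Hamming distances:
  Glypto_pallida vs Dendro_borealis: 3
  Glypto_pallida vs Ictero_gracilis: 5
  Glypto_pallida vs Eremo_montana: 3
  Glypto_pallida vs Ao_rubra: 5
  Dendro_borealis vs Ictero_gracilis: 7
  Dendro_borealis vs Eremo_montana: 5
  Dendro_borealis vs Ao_rubra: 4
  Ictero_gracilis vs Eremo_montana: 7
  Ictero_gracilis vs Ao_rubra: 9
  Eremo_montana vs Ao_rubra: 5
The largest is 9, between Ictero_gracilis and Ao_rubra.

9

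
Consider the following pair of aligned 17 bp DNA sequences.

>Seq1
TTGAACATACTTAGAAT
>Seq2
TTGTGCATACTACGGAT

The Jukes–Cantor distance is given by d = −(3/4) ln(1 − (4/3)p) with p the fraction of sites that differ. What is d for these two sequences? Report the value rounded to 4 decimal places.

Differing sites — 4:A/T; 5:A/G; 12:T/A; 13:A/C; 15:A/G.
p = 5/17 = 0.294118.
d = −0.75 · ln(1 − (4/3)·0.294118) = −0.75 · ln(0.607843) = −0.75 · (-0.497839) = 0.3734.

0.3734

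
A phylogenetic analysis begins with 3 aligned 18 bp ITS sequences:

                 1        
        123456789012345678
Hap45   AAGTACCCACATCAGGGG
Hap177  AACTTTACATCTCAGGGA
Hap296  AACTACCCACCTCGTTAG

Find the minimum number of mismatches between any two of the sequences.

Pairwise Hamming distances:
  Hap45 vs Hap177: 7
  Hap45 vs Hap296: 6
  Hap177 vs Hap296: 9
The smallest is 6, between Hap45 and Hap296.

6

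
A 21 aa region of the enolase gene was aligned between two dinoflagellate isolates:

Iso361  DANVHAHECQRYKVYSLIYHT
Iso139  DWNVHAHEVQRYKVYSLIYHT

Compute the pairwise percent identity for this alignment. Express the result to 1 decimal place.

The sequences differ at positions 2 (A/W), 9 (C/V).
19 of the 21 sites match, so the percent identity is 19/21 × 100 = 90.5%.

90.5%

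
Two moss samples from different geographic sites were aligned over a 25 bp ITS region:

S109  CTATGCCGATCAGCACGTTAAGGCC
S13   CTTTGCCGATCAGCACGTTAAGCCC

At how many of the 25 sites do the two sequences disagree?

Mismatches occur at site 3 (A↔T), site 23 (G↔C).
That gives 2 mismatches out of 25 aligned sites, so the Hamming distance is 2.

2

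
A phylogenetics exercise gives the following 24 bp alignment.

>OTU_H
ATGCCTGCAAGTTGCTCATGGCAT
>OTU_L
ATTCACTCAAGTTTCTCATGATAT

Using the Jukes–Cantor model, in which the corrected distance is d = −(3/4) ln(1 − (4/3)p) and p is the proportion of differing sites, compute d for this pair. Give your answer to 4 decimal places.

Differing sites — 3:G/T; 5:C/A; 6:T/C; 7:G/T; 14:G/T; 21:G/A; 22:C/T.
p = 7/24 = 0.291667.
d = −0.75 · ln(1 − (4/3)·0.291667) = −0.75 · ln(0.611111) = −0.75 · (-0.492477) = 0.3694.

0.3694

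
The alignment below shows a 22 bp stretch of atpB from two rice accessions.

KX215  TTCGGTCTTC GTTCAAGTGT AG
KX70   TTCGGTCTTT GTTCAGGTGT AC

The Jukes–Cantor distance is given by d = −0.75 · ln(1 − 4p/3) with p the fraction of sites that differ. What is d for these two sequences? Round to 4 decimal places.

The sequences differ at positions 10 (C/T), 16 (A/G), 22 (G/C).
p = 3/22 = 0.136364.
d = −0.75 · ln(1 − (4/3)·0.136364) = −0.75 · ln(0.818181) = −0.75 · (-0.200672) = 0.1505.

0.1505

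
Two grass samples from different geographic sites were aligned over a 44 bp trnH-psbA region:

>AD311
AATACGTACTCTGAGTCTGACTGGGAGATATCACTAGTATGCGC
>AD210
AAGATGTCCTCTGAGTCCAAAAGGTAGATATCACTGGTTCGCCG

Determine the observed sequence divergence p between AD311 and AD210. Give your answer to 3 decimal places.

0.295

Mismatches occur at site 3 (T/G), site 5 (C/T), site 8 (A/C), site 18 (T/C), site 19 (G/A), site 21 (C/A), site 22 (T/A), site 25 (G/T), site 36 (A/G), site 39 (A/T), site 40 (T/C), site 43 (G/C), site 44 (C/G).
There are 13 differences over 44 sites, so p = 13/44 = 0.295.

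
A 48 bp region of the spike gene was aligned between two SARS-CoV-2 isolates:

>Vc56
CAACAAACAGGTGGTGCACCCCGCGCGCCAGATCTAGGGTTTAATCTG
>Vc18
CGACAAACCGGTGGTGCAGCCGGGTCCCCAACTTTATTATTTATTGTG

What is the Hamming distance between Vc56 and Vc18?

15

The sequences differ at positions 2 (A/G), 9 (A/C), 19 (C/G), 22 (C/G), 24 (C/G), 25 (G/T), 27 (G/C), 31 (G/A), 32 (A/C), 34 (C/T), 37 (G/T), 38 (G/T), 39 (G/A), 44 (A/T), 46 (C/G).
That gives 15 mismatches out of 48 aligned sites, so the Hamming distance is 15.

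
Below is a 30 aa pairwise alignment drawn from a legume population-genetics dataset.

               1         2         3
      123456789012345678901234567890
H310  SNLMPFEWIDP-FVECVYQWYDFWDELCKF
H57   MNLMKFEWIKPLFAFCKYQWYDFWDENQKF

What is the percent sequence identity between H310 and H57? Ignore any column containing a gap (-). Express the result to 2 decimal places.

72.41%

Excluding the 1 gap column leaves 29 comparable sites.
Differing sites — 1:S/M; 5:P/K; 10:D/K; 14:V/A; 15:E/F; 17:V/K; 27:L/N; 28:C/Q.
21 of the 29 comparable sites match, so the percent identity is 21/29 × 100 = 72.41%.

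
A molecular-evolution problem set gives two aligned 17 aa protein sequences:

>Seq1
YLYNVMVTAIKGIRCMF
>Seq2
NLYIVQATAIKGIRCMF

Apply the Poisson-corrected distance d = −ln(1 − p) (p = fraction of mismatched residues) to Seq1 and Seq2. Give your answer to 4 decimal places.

The sequences differ at positions 1 (Y/N), 4 (N/I), 6 (M/Q), 7 (V/A).
p = 4/17 = 0.235294.
d = −ln(1 − 0.235294) = −ln(0.764706) = 0.2683.

0.2683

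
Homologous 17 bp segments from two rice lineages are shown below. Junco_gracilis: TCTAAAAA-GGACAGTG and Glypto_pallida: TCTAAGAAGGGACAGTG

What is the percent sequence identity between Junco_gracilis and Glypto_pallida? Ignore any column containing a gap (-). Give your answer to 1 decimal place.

93.8%

Excluding the 1 gap column leaves 16 comparable sites.
Differing sites — 6:A/G.
15 of the 16 comparable sites match, so the percent identity is 15/16 × 100 = 93.8%.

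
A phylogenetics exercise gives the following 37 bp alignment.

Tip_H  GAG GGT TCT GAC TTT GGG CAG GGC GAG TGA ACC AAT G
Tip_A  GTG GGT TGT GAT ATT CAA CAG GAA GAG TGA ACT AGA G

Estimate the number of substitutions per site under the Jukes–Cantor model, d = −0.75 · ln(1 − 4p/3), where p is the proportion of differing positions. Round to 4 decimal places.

Differing sites — 2:A/T; 8:C/G; 12:C/T; 13:T/A; 16:G/C; 17:G/A; 18:G/A; 23:G/A; 24:C/A; 33:C/T; 35:A/G; 36:T/A.
p = 12/37 = 0.324324.
d = −0.75 · ln(1 − (4/3)·0.324324) = −0.75 · ln(0.567568) = −0.75 · (-0.566395) = 0.4248.

0.4248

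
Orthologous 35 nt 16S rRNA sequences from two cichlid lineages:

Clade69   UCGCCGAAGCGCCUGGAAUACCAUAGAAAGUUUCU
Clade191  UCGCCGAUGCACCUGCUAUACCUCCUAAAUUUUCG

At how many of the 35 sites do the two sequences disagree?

The sequences differ at positions 8 (A/U), 11 (G/A), 16 (G/C), 17 (A/U), 23 (A/U), 24 (U/C), 25 (A/C), 26 (G/U), 30 (G/U), 35 (U/G).
That gives 10 mismatches out of 35 aligned sites, so the Hamming distance is 10.

10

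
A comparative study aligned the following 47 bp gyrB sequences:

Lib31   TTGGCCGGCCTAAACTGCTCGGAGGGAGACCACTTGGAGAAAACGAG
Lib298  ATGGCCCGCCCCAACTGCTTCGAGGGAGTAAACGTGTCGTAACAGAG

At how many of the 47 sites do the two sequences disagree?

15

The sequences differ at positions 1 (T/A), 7 (G/C), 11 (T/C), 12 (A/C), 20 (C/T), 21 (G/C), 29 (A/T), 30 (C/A), 31 (C/A), 34 (T/G), 37 (G/T), 38 (A/C), 40 (A/T), 43 (A/C), 44 (C/A).
That gives 15 mismatches out of 47 aligned sites, so the Hamming distance is 15.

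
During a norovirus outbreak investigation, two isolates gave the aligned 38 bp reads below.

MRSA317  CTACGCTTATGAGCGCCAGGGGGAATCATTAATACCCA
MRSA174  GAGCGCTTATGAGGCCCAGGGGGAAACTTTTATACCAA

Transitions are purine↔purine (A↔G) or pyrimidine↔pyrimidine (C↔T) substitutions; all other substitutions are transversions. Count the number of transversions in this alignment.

The sequences differ at positions 1 (C/G, transversion), 2 (T/A, transversion), 3 (A/G, transition), 14 (C/G, transversion), 15 (G/C, transversion), 26 (T/A, transversion), 28 (A/T, transversion), 31 (A/T, transversion), 37 (C/A, transversion).
Of the 9 differences, 1 transition and 8 transversions, so the answer is 8.

8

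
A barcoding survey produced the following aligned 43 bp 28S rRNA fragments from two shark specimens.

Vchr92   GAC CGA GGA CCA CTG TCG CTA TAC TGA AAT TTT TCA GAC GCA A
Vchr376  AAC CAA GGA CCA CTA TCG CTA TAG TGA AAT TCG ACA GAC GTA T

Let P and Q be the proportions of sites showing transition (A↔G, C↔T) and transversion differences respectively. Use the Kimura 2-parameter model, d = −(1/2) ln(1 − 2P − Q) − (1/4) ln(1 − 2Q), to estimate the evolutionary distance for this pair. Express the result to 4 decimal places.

0.2484

The sequences differ at positions 1 (G/A, transition), 5 (G/A, transition), 15 (G/A, transition), 24 (C/G, transversion), 32 (T/C, transition), 33 (T/G, transversion), 34 (T/A, transversion), 41 (C/T, transition), 43 (A/T, transversion).
Of the 9 differences, 5 transitions and 4 transversions over 43 sites: P = 5/43 = 0.116279, Q = 4/43 = 0.093023.
d = −0.5·ln(0.674419) − 0.25·ln(0.813954) = −0.5·(-0.393904) − 0.25·(-0.205851) = 0.2484.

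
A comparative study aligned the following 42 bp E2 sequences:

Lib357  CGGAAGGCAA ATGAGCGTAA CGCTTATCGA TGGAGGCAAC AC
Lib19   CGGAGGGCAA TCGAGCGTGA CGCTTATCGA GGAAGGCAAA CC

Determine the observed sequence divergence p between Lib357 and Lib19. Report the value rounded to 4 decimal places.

Mismatches occur at site 5 (A→G), site 11 (A→T), site 12 (T→C), site 19 (A→G), site 31 (T→G), site 33 (G→A), site 40 (C→A), site 41 (A→C).
There are 8 differences over 42 sites, so p = 8/42 = 0.1905.

0.1905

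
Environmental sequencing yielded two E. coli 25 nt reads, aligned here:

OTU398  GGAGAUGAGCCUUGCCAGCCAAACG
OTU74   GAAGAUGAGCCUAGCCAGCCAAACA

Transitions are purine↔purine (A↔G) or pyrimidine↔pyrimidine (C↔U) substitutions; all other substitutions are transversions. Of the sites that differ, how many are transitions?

Mismatches occur at site 2 (G/A, transition), site 13 (U/A, transversion), site 25 (G/A, transition).
Of the 3 differences, 2 transitions and 1 transversion, so the answer is 2.

2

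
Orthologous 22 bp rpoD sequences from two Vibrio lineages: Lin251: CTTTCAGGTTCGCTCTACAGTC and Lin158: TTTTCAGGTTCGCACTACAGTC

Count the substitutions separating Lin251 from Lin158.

2

Differing sites — 1:C/T; 14:T/A.
That gives 2 mismatches out of 22 aligned sites, so the Hamming distance is 2.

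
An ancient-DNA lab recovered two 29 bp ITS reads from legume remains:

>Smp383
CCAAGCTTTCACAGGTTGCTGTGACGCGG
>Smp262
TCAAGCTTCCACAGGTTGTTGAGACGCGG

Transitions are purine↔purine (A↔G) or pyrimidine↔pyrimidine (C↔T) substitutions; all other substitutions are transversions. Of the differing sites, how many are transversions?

1

Mismatches occur at site 1 (C→T, transition), site 9 (T→C, transition), site 19 (C→T, transition), site 22 (T→A, transversion).
Of the 4 differences, 3 transitions and 1 transversion, so the answer is 1.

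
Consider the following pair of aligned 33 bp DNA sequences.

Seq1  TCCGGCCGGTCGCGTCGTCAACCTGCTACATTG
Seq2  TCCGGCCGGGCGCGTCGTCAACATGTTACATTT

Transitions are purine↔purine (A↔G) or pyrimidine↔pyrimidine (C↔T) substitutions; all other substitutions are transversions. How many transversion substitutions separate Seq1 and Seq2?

Differing sites — 10:T/G (Tv); 23:C/A (Tv); 26:C/T (Ti); 33:G/T (Tv).
Of the 4 differences, 1 transition and 3 transversions, so the answer is 3.

3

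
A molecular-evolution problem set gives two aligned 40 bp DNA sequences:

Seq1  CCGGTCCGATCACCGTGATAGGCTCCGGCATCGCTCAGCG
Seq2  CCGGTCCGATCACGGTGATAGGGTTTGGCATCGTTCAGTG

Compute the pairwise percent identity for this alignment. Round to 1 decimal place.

Differing sites — 14:C/G; 23:C/G; 25:C/T; 26:C/T; 34:C/T; 39:C/T.
34 of the 40 sites match, so the percent identity is 34/40 × 100 = 85.0%.

85.0%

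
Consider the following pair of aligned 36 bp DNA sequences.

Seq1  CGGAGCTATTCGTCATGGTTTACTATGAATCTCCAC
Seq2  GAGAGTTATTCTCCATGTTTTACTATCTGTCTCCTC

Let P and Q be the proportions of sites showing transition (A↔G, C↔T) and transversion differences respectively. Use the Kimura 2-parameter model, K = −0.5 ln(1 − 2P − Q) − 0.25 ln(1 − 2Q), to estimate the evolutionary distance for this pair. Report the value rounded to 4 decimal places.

0.3476

Differing sites — 1:C/G (Tv); 2:G/A (Ti); 6:C/T (Ti); 12:G/T (Tv); 13:T/C (Ti); 18:G/T (Tv); 27:G/C (Tv); 28:A/T (Tv); 29:A/G (Ti); 35:A/T (Tv).
Of the 10 differences, 4 transitions and 6 transversions over 36 sites: P = 4/36 = 0.111111, Q = 6/36 = 0.166667.
d = −0.5·ln(0.611111) − 0.25·ln(0.666666) = −0.5·(-0.492477) − 0.25·(-0.405466) = 0.3476.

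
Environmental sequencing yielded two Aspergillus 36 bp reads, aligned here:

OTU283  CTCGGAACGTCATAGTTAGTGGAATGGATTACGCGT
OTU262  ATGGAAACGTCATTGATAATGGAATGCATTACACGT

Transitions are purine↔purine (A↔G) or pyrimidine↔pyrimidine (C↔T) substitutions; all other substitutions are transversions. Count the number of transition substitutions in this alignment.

The sequences differ at positions 1 (C/A, transversion), 3 (C/G, transversion), 5 (G/A, transition), 14 (A/T, transversion), 16 (T/A, transversion), 19 (G/A, transition), 27 (G/C, transversion), 33 (G/A, transition).
Of the 8 differences, 3 transitions and 5 transversions, so the answer is 3.

3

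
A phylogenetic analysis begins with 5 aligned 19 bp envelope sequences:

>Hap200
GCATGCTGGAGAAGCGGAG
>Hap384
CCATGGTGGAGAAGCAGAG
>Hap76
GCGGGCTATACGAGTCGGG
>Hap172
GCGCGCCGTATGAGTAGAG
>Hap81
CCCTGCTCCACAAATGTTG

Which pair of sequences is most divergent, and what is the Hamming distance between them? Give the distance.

12

Pairwise Hamming distances:
  Hap200 vs Hap384: 3
  Hap200 vs Hap76: 9
  Hap200 vs Hap172: 8
  Hap200 vs Hap81: 9
  Hap384 vs Hap76: 11
  Hap384 vs Hap172: 9
  Hap384 vs Hap81: 10
  Hap76 vs Hap172: 6
  Hap76 vs Hap81: 10
  Hap172 vs Hap81: 12
The largest is 12, between Hap172 and Hap81.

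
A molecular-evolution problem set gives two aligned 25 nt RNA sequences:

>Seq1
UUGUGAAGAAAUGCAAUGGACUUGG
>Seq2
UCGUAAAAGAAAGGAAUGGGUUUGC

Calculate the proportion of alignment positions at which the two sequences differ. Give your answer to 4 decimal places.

0.3600

Mismatches occur at site 2 (U↔C), site 5 (G↔A), site 8 (G↔A), site 9 (A↔G), site 12 (U↔A), site 14 (C↔G), site 20 (A↔G), site 21 (C↔U), site 25 (G↔C).
There are 9 differences over 25 sites, so p = 9/25 = 0.3600.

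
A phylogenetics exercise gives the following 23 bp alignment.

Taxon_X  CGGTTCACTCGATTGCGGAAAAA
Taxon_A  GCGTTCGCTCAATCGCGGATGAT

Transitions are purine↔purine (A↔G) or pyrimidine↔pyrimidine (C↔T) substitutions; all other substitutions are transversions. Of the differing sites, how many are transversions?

The sequences differ at positions 1 (C/G, transversion), 2 (G/C, transversion), 7 (A/G, transition), 11 (G/A, transition), 14 (T/C, transition), 20 (A/T, transversion), 21 (A/G, transition), 23 (A/T, transversion).
Of the 8 differences, 4 transitions and 4 transversions, so the answer is 4.

4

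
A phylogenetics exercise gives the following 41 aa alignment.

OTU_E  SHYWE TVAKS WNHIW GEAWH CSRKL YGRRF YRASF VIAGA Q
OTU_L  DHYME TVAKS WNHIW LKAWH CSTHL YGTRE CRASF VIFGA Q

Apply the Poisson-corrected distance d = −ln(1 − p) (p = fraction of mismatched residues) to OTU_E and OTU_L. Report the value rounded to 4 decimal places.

The sequences differ at positions 1 (S/D), 4 (W/M), 16 (G/L), 17 (E/K), 23 (R/T), 24 (K/H), 28 (R/T), 30 (F/E), 31 (Y/C), 38 (A/F).
p = 10/41 = 0.243902.
d = −ln(1 − 0.243902) = −ln(0.756098) = 0.2796.

0.2796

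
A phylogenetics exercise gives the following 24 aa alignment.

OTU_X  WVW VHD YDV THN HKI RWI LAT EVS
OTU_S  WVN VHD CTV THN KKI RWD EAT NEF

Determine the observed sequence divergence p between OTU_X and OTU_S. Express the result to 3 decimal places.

The sequences differ at positions 3 (W/N), 7 (Y/C), 8 (D/T), 13 (H/K), 18 (I/D), 19 (L/E), 22 (E/N), 23 (V/E), 24 (S/F).
There are 9 differences over 24 sites, so p = 9/24 = 0.375.

0.375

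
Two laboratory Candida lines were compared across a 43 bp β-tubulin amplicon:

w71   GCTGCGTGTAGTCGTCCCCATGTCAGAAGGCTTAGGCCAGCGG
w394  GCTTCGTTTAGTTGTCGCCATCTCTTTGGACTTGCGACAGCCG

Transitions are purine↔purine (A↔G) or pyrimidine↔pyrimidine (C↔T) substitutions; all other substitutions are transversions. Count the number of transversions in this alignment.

Differing sites — 4:G/T (Tv); 8:G/T (Tv); 13:C/T (Ti); 17:C/G (Tv); 22:G/C (Tv); 25:A/T (Tv); 26:G/T (Tv); 27:A/T (Tv); 28:A/G (Ti); 30:G/A (Ti); 34:A/G (Ti); 35:G/C (Tv); 37:C/A (Tv); 42:G/C (Tv).
Of the 14 differences, 4 transitions and 10 transversions, so the answer is 10.

10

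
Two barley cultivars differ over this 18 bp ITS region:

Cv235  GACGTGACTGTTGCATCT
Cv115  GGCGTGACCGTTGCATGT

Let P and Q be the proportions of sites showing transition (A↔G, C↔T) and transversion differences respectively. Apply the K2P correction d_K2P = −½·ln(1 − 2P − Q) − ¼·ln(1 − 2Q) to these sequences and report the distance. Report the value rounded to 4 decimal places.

Mismatches occur at site 2 (A→G, transition), site 9 (T→C, transition), site 17 (C→G, transversion).
Of the 3 differences, 2 transitions and 1 transversion over 18 sites: P = 2/18 = 0.111111, Q = 1/18 = 0.055556.
d = −0.5·ln(0.722222) − 0.25·ln(0.888888) = −0.5·(-0.325423) − 0.25·(-0.117784) = 0.1922.

0.1922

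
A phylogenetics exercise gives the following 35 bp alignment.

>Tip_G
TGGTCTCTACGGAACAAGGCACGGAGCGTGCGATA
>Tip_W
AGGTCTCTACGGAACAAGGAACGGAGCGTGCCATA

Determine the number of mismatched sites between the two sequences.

3

The sequences differ at positions 1 (T/A), 20 (C/A), 32 (G/C).
That gives 3 mismatches out of 35 aligned sites, so the Hamming distance is 3.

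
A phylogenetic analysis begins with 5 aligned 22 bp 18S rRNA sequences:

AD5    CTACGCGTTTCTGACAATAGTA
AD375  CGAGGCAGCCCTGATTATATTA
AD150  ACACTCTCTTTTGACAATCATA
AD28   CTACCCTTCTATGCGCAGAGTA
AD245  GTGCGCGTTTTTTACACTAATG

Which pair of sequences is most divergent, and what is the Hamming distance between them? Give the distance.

Pairwise Hamming distances:
  AD5 vs AD375: 9
  AD5 vs AD150: 8
  AD5 vs AD28: 8
  AD5 vs AD245: 7
  AD375 vs AD150: 13
  AD375 vs AD28: 12
  AD375 vs AD245: 15
  AD150 vs AD28: 12
  AD150 vs AD245: 10
  AD28 vs AD245: 14
The largest is 15, between AD375 and AD245.

15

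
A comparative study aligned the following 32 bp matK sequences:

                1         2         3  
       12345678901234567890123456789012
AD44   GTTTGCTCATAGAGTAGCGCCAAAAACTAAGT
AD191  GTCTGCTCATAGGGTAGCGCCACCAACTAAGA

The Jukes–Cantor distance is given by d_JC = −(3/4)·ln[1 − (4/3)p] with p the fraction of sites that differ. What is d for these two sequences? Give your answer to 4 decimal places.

0.1752

Differing sites — 3:T/C; 13:A/G; 23:A/C; 24:A/C; 32:T/A.
p = 5/32 = 0.156250.
d = −0.75 · ln(1 − (4/3)·0.156250) = −0.75 · ln(0.791667) = −0.75 · (-0.233614) = 0.1752.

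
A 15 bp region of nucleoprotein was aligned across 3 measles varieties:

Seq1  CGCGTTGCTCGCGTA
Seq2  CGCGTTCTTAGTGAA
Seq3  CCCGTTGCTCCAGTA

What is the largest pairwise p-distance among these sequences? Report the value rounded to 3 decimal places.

0.467

Pairwise Hamming distances:
  Seq1 vs Seq2: 5
  Seq1 vs Seq3: 3
  Seq2 vs Seq3: 7
The largest is 7 mismatches, between Seq2 and Seq3; p = 7/15 = 0.467.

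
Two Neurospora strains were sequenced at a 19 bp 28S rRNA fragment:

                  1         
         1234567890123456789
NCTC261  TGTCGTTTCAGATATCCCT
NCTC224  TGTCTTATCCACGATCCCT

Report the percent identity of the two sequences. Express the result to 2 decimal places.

Differing sites — 5:G/T; 7:T/A; 10:A/C; 11:G/A; 12:A/C; 13:T/G.
13 of the 19 sites match, so the percent identity is 13/19 × 100 = 68.42%.

68.42%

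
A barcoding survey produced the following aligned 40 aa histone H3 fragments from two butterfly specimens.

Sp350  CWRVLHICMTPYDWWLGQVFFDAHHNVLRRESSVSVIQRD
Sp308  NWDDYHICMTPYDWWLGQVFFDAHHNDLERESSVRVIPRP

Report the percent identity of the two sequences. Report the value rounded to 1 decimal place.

77.5%

Differing sites — 1:C/N; 3:R/D; 4:V/D; 5:L/Y; 27:V/D; 29:R/E; 35:S/R; 38:Q/P; 40:D/P.
31 of the 40 sites match, so the percent identity is 31/40 × 100 = 77.5%.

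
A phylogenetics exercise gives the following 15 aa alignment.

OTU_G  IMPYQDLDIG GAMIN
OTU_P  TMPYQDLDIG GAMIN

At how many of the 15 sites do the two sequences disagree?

Differing sites — 1:I/T.
That gives 1 mismatch out of 15 aligned sites, so the Hamming distance is 1.

1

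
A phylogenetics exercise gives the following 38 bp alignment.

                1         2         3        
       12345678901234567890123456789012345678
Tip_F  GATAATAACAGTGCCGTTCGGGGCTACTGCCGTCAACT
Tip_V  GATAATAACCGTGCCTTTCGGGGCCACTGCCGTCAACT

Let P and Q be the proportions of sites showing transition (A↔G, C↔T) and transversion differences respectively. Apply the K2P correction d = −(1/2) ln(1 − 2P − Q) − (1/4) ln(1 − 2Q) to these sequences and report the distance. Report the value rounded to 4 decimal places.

0.0834

The sequences differ at positions 10 (A/C, transversion), 16 (G/T, transversion), 25 (T/C, transition).
Of the 3 differences, 1 transition and 2 transversions over 38 sites: P = 1/38 = 0.026316, Q = 2/38 = 0.052632.
d = −0.5·ln(0.894736) − 0.25·ln(0.894736) = −0.5·(-0.111227) − 0.25·(-0.111227) = 0.0834.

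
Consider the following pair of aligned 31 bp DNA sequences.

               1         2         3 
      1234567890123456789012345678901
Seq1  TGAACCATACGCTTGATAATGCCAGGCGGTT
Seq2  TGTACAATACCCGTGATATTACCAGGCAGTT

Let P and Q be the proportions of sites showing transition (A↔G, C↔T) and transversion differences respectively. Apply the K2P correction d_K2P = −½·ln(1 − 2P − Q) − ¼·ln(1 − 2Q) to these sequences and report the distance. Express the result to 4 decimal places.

Mismatches occur at site 3 (A→T, transversion), site 6 (C→A, transversion), site 11 (G→C, transversion), site 13 (T→G, transversion), site 19 (A→T, transversion), site 21 (G→A, transition), site 28 (G→A, transition).
Of the 7 differences, 2 transitions and 5 transversions over 31 sites: P = 2/31 = 0.064516, Q = 5/31 = 0.161290.
d = −0.5·ln(0.709678) − 0.25·ln(0.677420) = −0.5·(-0.342944) − 0.25·(-0.389464) = 0.2688.

0.2688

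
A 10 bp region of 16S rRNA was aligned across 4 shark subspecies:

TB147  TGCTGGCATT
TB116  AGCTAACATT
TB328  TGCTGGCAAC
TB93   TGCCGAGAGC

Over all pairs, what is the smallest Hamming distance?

Pairwise Hamming distances:
  TB147 vs TB116: 3
  TB147 vs TB328: 2
  TB147 vs TB93: 5
  TB116 vs TB328: 5
  TB116 vs TB93: 6
  TB328 vs TB93: 4
The smallest is 2, between TB147 and TB328.

2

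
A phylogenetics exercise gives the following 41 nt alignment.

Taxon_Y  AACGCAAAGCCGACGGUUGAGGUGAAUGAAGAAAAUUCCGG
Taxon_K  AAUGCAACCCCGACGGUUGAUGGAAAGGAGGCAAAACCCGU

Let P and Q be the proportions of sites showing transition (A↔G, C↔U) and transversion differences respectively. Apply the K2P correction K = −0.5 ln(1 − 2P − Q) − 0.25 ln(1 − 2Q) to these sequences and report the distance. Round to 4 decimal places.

The sequences differ at positions 3 (C/U, transition), 8 (A/C, transversion), 9 (G/C, transversion), 21 (G/U, transversion), 23 (U/G, transversion), 24 (G/A, transition), 27 (U/G, transversion), 30 (A/G, transition), 32 (A/C, transversion), 36 (U/A, transversion), 37 (U/C, transition), 41 (G/U, transversion).
Of the 12 differences, 4 transitions and 8 transversions over 41 sites: P = 4/41 = 0.097561, Q = 8/41 = 0.195122.
d = −0.5·ln(0.609756) − 0.25·ln(0.609756) = −0.5·(-0.494696) − 0.25·(-0.494696) = 0.3710.

0.3710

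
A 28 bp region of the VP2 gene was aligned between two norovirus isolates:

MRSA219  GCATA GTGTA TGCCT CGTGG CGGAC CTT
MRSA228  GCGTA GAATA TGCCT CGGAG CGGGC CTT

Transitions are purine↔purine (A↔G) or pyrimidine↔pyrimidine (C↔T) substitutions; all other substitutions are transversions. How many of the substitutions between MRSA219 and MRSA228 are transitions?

4

Differing sites — 3:A/G (Ti); 7:T/A (Tv); 8:G/A (Ti); 18:T/G (Tv); 19:G/A (Ti); 24:A/G (Ti).
Of the 6 differences, 4 transitions and 2 transversions, so the answer is 4.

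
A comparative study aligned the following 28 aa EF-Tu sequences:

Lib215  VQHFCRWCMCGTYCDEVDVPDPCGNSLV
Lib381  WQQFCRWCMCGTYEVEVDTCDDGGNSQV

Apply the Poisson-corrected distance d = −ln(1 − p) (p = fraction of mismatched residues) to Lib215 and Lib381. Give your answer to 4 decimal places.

Differing sites — 1:V/W; 3:H/Q; 14:C/E; 15:D/V; 19:V/T; 20:P/C; 22:P/D; 23:C/G; 27:L/Q.
p = 9/28 = 0.321429.
d = −ln(1 − 0.321429) = −ln(0.678571) = 0.3878.

0.3878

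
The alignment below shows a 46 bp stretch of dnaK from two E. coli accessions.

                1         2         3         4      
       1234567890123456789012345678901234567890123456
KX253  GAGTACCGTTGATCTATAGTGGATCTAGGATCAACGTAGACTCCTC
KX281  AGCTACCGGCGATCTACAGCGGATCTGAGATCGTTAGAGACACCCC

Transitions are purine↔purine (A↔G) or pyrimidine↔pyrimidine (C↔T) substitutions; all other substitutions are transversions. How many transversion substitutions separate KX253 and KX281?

5

The sequences differ at positions 1 (G/A, transition), 2 (A/G, transition), 3 (G/C, transversion), 9 (T/G, transversion), 10 (T/C, transition), 17 (T/C, transition), 20 (T/C, transition), 27 (A/G, transition), 28 (G/A, transition), 33 (A/G, transition), 34 (A/T, transversion), 35 (C/T, transition), 36 (G/A, transition), 37 (T/G, transversion), 42 (T/A, transversion), 45 (T/C, transition).
Of the 16 differences, 11 transitions and 5 transversions, so the answer is 5.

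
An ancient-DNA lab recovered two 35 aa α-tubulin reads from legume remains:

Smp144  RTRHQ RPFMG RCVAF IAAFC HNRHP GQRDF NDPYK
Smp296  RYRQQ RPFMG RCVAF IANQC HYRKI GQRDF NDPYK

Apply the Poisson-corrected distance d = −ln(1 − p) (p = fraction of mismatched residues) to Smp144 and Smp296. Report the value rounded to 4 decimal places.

Differing sites — 2:T/Y; 4:H/Q; 18:A/N; 19:F/Q; 22:N/Y; 24:H/K; 25:P/I.
p = 7/35 = 0.200000.
d = −ln(1 − 0.200000) = −ln(0.800000) = 0.2231.

0.2231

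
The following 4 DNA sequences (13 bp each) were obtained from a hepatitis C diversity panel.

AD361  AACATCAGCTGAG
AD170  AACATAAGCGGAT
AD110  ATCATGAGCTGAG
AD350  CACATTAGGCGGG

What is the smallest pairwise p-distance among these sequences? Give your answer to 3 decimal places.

Pairwise Hamming distances:
  AD361 vs AD170: 3
  AD361 vs AD110: 2
  AD361 vs AD350: 5
  AD170 vs AD110: 4
  AD170 vs AD350: 6
  AD110 vs AD350: 6
The smallest is 2 mismatches, between AD361 and AD110; p = 2/13 = 0.154.

0.154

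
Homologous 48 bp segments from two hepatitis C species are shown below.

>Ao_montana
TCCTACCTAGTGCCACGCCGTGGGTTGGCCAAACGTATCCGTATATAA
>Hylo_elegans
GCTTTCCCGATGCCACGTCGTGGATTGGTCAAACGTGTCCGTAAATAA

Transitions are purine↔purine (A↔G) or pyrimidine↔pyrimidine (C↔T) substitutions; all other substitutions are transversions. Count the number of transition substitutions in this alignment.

The sequences differ at positions 1 (T/G, transversion), 3 (C/T, transition), 5 (A/T, transversion), 8 (T/C, transition), 9 (A/G, transition), 10 (G/A, transition), 18 (C/T, transition), 24 (G/A, transition), 29 (C/T, transition), 37 (A/G, transition), 44 (T/A, transversion).
Of the 11 differences, 8 transitions and 3 transversions, so the answer is 8.

8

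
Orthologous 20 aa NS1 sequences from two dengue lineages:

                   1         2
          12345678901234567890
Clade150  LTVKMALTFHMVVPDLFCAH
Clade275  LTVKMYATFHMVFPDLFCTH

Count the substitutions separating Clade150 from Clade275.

The sequences differ at positions 6 (A/Y), 7 (L/A), 13 (V/F), 19 (A/T).
That gives 4 mismatches out of 20 aligned sites, so the Hamming distance is 4.

4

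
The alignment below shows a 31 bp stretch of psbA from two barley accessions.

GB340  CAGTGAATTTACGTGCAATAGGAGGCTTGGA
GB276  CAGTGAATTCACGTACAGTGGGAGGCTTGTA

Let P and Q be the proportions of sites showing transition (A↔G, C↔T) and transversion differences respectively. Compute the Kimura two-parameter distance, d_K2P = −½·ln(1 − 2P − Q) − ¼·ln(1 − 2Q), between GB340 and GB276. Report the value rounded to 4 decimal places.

Differing sites — 10:T/C (Ti); 15:G/A (Ti); 18:A/G (Ti); 20:A/G (Ti); 30:G/T (Tv).
Of the 5 differences, 4 transitions and 1 transversion over 31 sites: P = 4/31 = 0.129032, Q = 1/31 = 0.032258.
d = −0.5·ln(0.709678) − 0.25·ln(0.935484) = −0.5·(-0.342944) − 0.25·(-0.066691) = 0.1881.

0.1881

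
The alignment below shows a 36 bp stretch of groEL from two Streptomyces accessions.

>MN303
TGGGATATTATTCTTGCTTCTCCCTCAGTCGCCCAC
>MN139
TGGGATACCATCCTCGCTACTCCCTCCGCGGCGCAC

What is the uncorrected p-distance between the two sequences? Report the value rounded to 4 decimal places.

0.2500

Mismatches occur at site 8 (T/C), site 9 (T/C), site 12 (T/C), site 15 (T/C), site 19 (T/A), site 27 (A/C), site 29 (T/C), site 30 (C/G), site 33 (C/G).
There are 9 differences over 36 sites, so p = 9/36 = 0.2500.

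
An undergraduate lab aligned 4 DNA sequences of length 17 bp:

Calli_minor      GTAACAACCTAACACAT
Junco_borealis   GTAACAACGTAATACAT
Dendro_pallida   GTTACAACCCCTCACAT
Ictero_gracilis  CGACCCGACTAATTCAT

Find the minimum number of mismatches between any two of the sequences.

2

Pairwise Hamming distances:
  Calli_minor vs Junco_borealis: 2
  Calli_minor vs Dendro_pallida: 4
  Calli_minor vs Ictero_gracilis: 8
  Junco_borealis vs Dendro_pallida: 6
  Junco_borealis vs Ictero_gracilis: 8
  Dendro_pallida vs Ictero_gracilis: 12
The smallest is 2, between Calli_minor and Junco_borealis.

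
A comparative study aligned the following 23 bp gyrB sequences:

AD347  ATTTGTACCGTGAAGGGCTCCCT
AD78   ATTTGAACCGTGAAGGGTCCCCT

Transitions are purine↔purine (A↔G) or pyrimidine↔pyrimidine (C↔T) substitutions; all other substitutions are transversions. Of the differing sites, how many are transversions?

1

Differing sites — 6:T/A (Tv); 18:C/T (Ti); 19:T/C (Ti).
Of the 3 differences, 2 transitions and 1 transversion, so the answer is 1.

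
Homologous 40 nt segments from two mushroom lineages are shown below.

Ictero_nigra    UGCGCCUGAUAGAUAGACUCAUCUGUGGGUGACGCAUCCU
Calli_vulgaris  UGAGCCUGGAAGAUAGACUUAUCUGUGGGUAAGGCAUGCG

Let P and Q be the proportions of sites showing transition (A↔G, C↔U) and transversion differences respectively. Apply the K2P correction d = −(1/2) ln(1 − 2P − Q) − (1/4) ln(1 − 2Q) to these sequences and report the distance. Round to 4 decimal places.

0.2327

Mismatches occur at site 3 (C↔A, transversion), site 9 (A↔G, transition), site 10 (U↔A, transversion), site 20 (C↔U, transition), site 31 (G↔A, transition), site 33 (C↔G, transversion), site 38 (C↔G, transversion), site 40 (U↔G, transversion).
Of the 8 differences, 3 transitions and 5 transversions over 40 sites: P = 3/40 = 0.075000, Q = 5/40 = 0.125000.
d = −0.5·ln(0.725000) − 0.25·ln(0.750000) = −0.5·(-0.321584) − 0.25·(-0.287682) = 0.2327.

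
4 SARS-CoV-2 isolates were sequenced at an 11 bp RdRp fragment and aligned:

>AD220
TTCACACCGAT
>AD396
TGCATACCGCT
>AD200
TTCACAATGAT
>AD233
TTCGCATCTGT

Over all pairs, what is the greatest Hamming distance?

6

Pairwise Hamming distances:
  AD220 vs AD396: 3
  AD220 vs AD200: 2
  AD220 vs AD233: 4
  AD396 vs AD200: 5
  AD396 vs AD233: 6
  AD200 vs AD233: 5
The largest is 6, between AD396 and AD233.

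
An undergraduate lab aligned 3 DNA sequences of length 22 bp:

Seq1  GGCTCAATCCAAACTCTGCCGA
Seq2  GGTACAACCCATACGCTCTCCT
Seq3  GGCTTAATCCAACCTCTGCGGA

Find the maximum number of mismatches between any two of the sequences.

Pairwise Hamming distances:
  Seq1 vs Seq2: 9
  Seq1 vs Seq3: 3
  Seq2 vs Seq3: 12
The largest is 12, between Seq2 and Seq3.

12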